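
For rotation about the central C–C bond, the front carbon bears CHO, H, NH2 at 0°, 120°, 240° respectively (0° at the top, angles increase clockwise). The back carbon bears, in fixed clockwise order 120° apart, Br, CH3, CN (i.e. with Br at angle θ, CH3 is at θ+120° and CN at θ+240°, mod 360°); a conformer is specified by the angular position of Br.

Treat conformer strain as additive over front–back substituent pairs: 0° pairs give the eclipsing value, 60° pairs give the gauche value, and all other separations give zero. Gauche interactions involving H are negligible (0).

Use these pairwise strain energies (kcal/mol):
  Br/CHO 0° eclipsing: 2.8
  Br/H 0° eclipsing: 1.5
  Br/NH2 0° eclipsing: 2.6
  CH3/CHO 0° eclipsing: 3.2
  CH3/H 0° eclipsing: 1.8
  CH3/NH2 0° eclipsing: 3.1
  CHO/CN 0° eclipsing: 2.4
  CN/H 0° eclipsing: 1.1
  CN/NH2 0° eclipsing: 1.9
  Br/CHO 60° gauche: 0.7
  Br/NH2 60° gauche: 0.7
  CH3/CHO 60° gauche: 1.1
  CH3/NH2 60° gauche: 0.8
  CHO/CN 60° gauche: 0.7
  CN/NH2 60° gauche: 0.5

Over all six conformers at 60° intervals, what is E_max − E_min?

4.3 kcal/mol

Br at 0° (eclipsed): CHO–Br eclipsed, H–CH3 eclipsed, NH2–CN eclipsed; 2.8 + 1.8 + 1.9 = 6.5 kcal/mol.
Br at 60° (staggered): CHO–Br gauche, CHO–CN gauche, NH2–CH3 gauche, NH2–CN gauche; 0.7 + 0.7 + 0.8 + 0.5 = 2.7 kcal/mol.
Br at 120° (eclipsed): CHO–CN eclipsed, H–Br eclipsed, NH2–CH3 eclipsed; 2.4 + 1.5 + 3.1 = 7.0 kcal/mol.
Br at 180° (staggered): CHO–CH3 gauche, CHO–CN gauche, NH2–Br gauche, NH2–CH3 gauche; 1.1 + 0.7 + 0.7 + 0.8 = 3.3 kcal/mol.
Br at 240° (eclipsed): CHO–CH3 eclipsed, H–CN eclipsed, NH2–Br eclipsed; 3.2 + 1.1 + 2.6 = 6.9 kcal/mol.
Br at 300° (staggered): CHO–Br gauche, CHO–CH3 gauche, NH2–Br gauche, NH2–CN gauche; 0.7 + 1.1 + 0.7 + 0.5 = 3.0 kcal/mol.
Max at 120° (7.0 kcal/mol), min at 60° (2.7 kcal/mol); barrier = 4.3 kcal/mol.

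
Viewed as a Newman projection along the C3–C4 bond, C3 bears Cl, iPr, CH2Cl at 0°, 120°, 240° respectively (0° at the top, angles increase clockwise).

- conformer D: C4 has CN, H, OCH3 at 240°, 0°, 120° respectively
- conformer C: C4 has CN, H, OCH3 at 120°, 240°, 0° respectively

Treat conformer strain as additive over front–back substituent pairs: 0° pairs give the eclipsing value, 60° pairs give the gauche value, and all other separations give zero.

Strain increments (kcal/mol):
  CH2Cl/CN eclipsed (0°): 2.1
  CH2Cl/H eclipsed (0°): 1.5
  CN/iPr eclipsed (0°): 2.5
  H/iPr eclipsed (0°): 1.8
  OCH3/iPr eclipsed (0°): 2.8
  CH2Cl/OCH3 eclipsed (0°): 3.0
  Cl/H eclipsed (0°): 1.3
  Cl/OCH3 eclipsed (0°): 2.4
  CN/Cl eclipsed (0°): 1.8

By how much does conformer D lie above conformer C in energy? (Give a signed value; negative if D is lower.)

-0.2 kcal/mol

D (eclipsed): Cl–H eclipsed, iPr–OCH3 eclipsed, CH2Cl–CN eclipsed; 1.3 + 2.8 + 2.1 = 6.2 kcal/mol.
C (eclipsed): Cl–OCH3 eclipsed, iPr–CN eclipsed, CH2Cl–H eclipsed; 2.4 + 2.5 + 1.5 = 6.4 kcal/mol.
E(D) − E(C) = 6.2 − 6.4 = -0.2 kcal/mol.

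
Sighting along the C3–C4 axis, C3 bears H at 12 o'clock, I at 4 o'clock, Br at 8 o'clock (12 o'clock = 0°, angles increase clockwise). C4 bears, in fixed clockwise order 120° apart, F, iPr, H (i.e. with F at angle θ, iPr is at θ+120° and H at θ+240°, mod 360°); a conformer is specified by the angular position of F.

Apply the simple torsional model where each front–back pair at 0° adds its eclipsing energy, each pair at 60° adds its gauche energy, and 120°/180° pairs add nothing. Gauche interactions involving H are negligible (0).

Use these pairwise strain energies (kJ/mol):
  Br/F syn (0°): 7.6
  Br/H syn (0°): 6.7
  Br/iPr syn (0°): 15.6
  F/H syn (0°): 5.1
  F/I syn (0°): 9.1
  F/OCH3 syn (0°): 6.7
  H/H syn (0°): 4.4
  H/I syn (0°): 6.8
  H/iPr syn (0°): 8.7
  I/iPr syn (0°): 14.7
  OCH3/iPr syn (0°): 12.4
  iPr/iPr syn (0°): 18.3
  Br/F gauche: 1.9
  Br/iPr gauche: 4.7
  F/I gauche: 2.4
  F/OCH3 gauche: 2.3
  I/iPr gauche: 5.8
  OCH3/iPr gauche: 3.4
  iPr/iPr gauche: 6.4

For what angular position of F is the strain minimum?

300°

F at 0° (eclipsed): H(0°)/F(0°) eclipsed 5.1; I(120°)/iPr(120°) eclipsed 14.7; Br(240°)/H(240°) eclipsed 6.7 → 26.5 kJ/mol.
F at 60° (staggered): I(120°)/F(60°) gauche 2.4; I(120°)/iPr(180°) gauche 5.8; Br(240°)/iPr(180°) gauche 4.7 → 12.9 kJ/mol.
F at 120° (eclipsed): H(0°)/H(0°) eclipsed 4.4; I(120°)/F(120°) eclipsed 9.1; Br(240°)/iPr(240°) eclipsed 15.6 → 29.1 kJ/mol.
F at 180° (staggered): I(120°)/F(180°) gauche 2.4; Br(240°)/F(180°) gauche 1.9; Br(240°)/iPr(300°) gauche 4.7 → 9.0 kJ/mol.
F at 240° (eclipsed): H(0°)/iPr(0°) eclipsed 8.7; I(120°)/H(120°) eclipsed 6.8; Br(240°)/F(240°) eclipsed 7.6 → 23.1 kJ/mol.
F at 300° (staggered): I(120°)/iPr(60°) gauche 5.8; Br(240°)/F(300°) gauche 1.9 → 7.7 kJ/mol.
The minimum (7.7 kJ/mol) occurs with F at 300°.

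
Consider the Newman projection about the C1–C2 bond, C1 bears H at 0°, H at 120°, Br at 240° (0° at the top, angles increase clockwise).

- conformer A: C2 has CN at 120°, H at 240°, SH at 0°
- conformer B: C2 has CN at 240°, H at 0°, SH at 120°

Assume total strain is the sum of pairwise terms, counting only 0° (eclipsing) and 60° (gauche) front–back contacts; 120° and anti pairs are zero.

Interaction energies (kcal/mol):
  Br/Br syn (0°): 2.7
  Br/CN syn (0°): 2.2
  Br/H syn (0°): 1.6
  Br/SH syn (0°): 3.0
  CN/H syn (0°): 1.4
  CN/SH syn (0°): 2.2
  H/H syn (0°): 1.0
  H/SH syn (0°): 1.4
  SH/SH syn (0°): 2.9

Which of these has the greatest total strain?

A (eclipsed): H–SH eclipsed, H–CN eclipsed, Br–H eclipsed; 1.4 + 1.4 + 1.6 = 4.4 kcal/mol.
B (eclipsed): H–H eclipsed, H–SH eclipsed, Br–CN eclipsed; 1.0 + 1.4 + 2.2 = 4.6 kcal/mol.
B has the highest total (4.6 kcal/mol).

B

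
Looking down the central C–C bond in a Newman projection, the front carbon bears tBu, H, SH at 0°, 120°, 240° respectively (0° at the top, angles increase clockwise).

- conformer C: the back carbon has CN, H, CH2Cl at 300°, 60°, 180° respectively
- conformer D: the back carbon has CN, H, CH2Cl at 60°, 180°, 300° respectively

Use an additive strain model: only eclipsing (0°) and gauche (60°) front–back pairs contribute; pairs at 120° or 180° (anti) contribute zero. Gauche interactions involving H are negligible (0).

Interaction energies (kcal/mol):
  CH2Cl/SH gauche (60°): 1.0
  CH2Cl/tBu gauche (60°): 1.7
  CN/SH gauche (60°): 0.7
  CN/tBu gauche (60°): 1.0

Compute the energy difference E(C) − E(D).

-1.0 kcal/mol

C (staggered): tBu(0°)/CN(300°) gauche 1.0; SH(240°)/CN(300°) gauche 0.7; SH(240°)/CH2Cl(180°) gauche 1.0 → 2.7 kcal/mol.
D (staggered): tBu(0°)/CN(60°) gauche 1.0; tBu(0°)/CH2Cl(300°) gauche 1.7; SH(240°)/CH2Cl(300°) gauche 1.0 → 3.7 kcal/mol.
E(C) − E(D) = 2.7 − 3.7 = -1.0 kcal/mol.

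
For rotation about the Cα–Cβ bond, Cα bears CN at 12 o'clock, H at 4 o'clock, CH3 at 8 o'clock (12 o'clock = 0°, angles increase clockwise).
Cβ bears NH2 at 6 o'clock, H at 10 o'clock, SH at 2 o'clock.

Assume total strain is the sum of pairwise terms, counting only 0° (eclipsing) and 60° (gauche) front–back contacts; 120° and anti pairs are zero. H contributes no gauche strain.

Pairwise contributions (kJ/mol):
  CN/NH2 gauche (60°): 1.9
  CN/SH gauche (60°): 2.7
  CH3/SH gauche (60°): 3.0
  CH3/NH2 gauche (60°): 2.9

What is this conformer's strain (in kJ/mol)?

5.6 kJ/mol

This conformer (staggered): CN–SH gauche, CH3–NH2 gauche; 2.7 + 2.9 = 5.6 kJ/mol.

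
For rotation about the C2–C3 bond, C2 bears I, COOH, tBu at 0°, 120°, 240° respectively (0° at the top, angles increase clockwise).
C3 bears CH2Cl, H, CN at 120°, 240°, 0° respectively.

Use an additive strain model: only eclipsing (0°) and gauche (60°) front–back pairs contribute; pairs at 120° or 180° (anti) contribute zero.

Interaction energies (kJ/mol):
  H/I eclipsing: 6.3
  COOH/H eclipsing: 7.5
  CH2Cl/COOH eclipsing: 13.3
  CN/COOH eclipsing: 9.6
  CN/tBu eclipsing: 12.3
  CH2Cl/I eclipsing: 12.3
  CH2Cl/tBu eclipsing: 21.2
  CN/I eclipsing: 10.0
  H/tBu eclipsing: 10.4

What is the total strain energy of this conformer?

33.7 kJ/mol

This conformer is eclipsed. I at 0° is eclipsed with CN at 0° (10.0); COOH at 120° is eclipsed with CH2Cl at 120° (13.3); tBu at 240° is eclipsed with H at 240° (10.4). Total 33.7 kJ/mol.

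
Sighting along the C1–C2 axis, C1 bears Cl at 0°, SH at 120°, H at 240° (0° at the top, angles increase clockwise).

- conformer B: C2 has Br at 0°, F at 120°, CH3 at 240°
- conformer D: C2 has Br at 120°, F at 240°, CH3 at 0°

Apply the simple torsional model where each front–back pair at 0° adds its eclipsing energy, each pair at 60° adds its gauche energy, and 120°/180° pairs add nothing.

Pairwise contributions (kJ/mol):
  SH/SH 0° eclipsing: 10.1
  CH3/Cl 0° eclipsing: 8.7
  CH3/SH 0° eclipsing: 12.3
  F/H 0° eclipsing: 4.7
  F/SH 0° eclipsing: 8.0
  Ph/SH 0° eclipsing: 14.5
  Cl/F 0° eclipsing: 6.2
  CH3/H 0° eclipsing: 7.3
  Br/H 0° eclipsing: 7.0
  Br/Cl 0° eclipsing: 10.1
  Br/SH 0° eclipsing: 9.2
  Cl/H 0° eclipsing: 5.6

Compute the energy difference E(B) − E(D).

+2.8 kJ/mol

B is eclipsed. Cl at 0° is eclipsed with Br at 0° (10.1); SH at 120° is eclipsed with F at 120° (8.0); H at 240° is eclipsed with CH3 at 240° (7.3). Total 25.4 kJ/mol.
D is eclipsed. Cl at 0° is eclipsed with CH3 at 0° (8.7); SH at 120° is eclipsed with Br at 120° (9.2); H at 240° is eclipsed with F at 240° (4.7). Total 22.6 kJ/mol.
E(B) − E(D) = 25.4 − 22.6 = +2.8 kJ/mol.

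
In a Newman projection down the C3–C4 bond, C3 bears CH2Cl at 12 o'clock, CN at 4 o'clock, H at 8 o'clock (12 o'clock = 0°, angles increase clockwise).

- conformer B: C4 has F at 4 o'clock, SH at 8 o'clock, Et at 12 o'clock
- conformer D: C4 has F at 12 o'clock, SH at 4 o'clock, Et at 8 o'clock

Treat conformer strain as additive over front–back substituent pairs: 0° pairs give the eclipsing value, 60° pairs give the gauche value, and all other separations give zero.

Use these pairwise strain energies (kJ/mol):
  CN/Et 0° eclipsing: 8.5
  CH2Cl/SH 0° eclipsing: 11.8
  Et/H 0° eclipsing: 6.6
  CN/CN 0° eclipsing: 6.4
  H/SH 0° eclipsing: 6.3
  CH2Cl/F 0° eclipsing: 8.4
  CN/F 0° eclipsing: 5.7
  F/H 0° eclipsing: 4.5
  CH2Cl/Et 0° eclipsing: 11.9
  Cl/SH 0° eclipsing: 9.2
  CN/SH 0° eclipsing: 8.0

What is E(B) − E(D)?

+0.9 kJ/mol

B (eclipsed): CH2Cl(0°)/Et(0°) eclipsed 11.9; CN(120°)/F(120°) eclipsed 5.7; H(240°)/SH(240°) eclipsed 6.3 → 23.9 kJ/mol.
D (eclipsed): CH2Cl(0°)/F(0°) eclipsed 8.4; CN(120°)/SH(120°) eclipsed 8.0; H(240°)/Et(240°) eclipsed 6.6 → 23.0 kJ/mol.
E(B) − E(D) = 23.9 − 23.0 = +0.9 kJ/mol.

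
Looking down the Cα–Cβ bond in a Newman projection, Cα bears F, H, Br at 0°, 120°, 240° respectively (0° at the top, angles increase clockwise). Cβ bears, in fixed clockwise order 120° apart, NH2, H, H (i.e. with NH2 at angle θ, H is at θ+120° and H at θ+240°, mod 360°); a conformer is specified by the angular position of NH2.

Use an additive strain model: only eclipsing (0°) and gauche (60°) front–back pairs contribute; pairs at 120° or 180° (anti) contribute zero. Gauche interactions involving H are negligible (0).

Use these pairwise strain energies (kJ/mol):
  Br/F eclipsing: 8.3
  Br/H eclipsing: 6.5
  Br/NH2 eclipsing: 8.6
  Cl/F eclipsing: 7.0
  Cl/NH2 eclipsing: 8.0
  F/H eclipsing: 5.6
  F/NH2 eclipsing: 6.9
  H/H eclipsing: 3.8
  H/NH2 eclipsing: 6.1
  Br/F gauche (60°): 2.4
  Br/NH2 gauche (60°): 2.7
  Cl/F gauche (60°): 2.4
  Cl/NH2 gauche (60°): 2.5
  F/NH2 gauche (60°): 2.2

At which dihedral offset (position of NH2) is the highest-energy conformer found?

120°

NH2 at 0° (eclipsed): F–NH2 eclipsed, H–H eclipsed, Br–H eclipsed; 6.9 + 3.8 + 6.5 = 17.2 kJ/mol.
NH2 at 60° (staggered): F–NH2 gauche; 2.2 = 2.2 kJ/mol.
NH2 at 120° (eclipsed): F–H eclipsed, H–NH2 eclipsed, Br–H eclipsed; 5.6 + 6.1 + 6.5 = 18.2 kJ/mol.
NH2 at 180° (staggered): Br–NH2 gauche; 2.7 = 2.7 kJ/mol.
NH2 at 240° (eclipsed): F–H eclipsed, H–H eclipsed, Br–NH2 eclipsed; 5.6 + 3.8 + 8.6 = 18.0 kJ/mol.
NH2 at 300° (staggered): F–NH2 gauche, Br–NH2 gauche; 2.2 + 2.7 = 4.9 kJ/mol.
The maximum (18.2 kJ/mol) occurs with NH2 at 120°.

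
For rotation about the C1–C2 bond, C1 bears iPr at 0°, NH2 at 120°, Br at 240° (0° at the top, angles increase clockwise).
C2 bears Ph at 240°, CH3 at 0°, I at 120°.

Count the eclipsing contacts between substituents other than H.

Non-H eclipsing pairs: iPr(0°)/CH3(0°); NH2(120°)/I(120°); Br(240°)/Ph(240°) — 3 interactions.

3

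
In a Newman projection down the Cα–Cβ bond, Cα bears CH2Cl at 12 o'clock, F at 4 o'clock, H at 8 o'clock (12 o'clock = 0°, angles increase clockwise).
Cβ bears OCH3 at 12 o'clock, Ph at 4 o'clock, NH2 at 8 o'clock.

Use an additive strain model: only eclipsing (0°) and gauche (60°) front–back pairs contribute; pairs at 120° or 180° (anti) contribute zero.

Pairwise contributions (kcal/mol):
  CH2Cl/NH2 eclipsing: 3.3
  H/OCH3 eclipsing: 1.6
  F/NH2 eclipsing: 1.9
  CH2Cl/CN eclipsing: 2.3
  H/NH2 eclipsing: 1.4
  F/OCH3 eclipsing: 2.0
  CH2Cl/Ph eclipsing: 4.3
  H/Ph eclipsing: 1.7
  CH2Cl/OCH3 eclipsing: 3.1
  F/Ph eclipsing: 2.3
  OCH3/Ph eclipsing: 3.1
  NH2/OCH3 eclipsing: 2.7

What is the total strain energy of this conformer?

This conformer (eclipsed): CH2Cl(0°)/OCH3(0°) eclipsed 3.1; F(120°)/Ph(120°) eclipsed 2.3; H(240°)/NH2(240°) eclipsed 1.4 → 6.8 kcal/mol.

6.8 kcal/mol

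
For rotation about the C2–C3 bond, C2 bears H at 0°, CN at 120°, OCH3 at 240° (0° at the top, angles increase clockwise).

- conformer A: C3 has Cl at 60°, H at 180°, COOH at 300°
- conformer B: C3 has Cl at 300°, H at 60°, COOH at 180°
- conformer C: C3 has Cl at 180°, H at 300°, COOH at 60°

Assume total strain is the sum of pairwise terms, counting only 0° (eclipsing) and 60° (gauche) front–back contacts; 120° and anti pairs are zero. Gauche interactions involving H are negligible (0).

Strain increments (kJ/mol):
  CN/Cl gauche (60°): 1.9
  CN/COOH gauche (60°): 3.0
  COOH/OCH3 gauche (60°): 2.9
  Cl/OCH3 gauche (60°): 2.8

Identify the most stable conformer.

A

A is staggered. CN at 120° is gauche with Cl at 60° (1.9); OCH3 at 240° is gauche with COOH at 300° (2.9). Total 4.8 kJ/mol.
B is staggered. CN at 120° is gauche with COOH at 180° (3.0); OCH3 at 240° is gauche with Cl at 300° (2.8); OCH3 at 240° is gauche with COOH at 180° (2.9). Total 8.7 kJ/mol.
C is staggered. CN at 120° is gauche with Cl at 180° (1.9); CN at 120° is gauche with COOH at 60° (3.0); OCH3 at 240° is gauche with Cl at 180° (2.8). Total 7.7 kJ/mol.
A has the lowest total (4.8 kJ/mol).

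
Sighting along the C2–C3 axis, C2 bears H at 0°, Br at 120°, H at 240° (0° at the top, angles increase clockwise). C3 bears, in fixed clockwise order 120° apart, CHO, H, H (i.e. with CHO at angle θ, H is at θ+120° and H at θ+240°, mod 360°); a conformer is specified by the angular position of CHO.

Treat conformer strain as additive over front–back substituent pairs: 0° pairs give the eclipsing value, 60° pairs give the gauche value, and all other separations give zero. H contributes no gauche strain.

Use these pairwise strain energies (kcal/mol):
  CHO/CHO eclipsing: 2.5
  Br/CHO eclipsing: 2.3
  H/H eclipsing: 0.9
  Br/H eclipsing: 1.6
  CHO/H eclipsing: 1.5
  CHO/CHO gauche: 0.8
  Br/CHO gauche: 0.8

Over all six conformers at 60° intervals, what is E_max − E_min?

4.1 kcal/mol

CHO at 0° (eclipsed): H(0°)/CHO(0°) eclipsed 1.5; Br(120°)/H(120°) eclipsed 1.6; H(240°)/H(240°) eclipsed 0.9 → 4.0 kcal/mol.
CHO at 60° (staggered): Br(120°)/CHO(60°) gauche 0.8 → 0.8 kcal/mol.
CHO at 120° (eclipsed): H(0°)/H(0°) eclipsed 0.9; Br(120°)/CHO(120°) eclipsed 2.3; H(240°)/H(240°) eclipsed 0.9 → 4.1 kcal/mol.
CHO at 180° (staggered): Br(120°)/CHO(180°) gauche 0.8 → 0.8 kcal/mol.
CHO at 240° (eclipsed): H(0°)/H(0°) eclipsed 0.9; Br(120°)/H(120°) eclipsed 1.6; H(240°)/CHO(240°) eclipsed 1.5 → 4.0 kcal/mol.
CHO at 300° (staggered): no non-H gauche contacts → 0.0 kcal/mol.
Max at 120° (4.1 kcal/mol), min at 300° (0.0 kcal/mol); barrier = 4.1 kcal/mol.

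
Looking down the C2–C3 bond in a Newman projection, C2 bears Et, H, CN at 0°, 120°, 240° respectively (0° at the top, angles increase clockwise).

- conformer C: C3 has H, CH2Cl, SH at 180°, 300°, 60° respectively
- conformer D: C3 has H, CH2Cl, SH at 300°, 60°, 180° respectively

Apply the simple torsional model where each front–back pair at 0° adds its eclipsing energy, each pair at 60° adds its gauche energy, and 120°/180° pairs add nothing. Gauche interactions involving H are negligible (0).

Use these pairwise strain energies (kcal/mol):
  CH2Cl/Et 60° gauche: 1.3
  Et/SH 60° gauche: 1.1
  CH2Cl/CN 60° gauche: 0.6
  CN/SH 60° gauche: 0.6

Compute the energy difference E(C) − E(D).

+1.1 kcal/mol

C (staggered): Et–CH2Cl gauche, Et–SH gauche, CN–CH2Cl gauche; 1.3 + 1.1 + 0.6 = 3.0 kcal/mol.
D (staggered): Et–CH2Cl gauche, CN–SH gauche; 1.3 + 0.6 = 1.9 kcal/mol.
E(C) − E(D) = 3.0 − 1.9 = +1.1 kcal/mol.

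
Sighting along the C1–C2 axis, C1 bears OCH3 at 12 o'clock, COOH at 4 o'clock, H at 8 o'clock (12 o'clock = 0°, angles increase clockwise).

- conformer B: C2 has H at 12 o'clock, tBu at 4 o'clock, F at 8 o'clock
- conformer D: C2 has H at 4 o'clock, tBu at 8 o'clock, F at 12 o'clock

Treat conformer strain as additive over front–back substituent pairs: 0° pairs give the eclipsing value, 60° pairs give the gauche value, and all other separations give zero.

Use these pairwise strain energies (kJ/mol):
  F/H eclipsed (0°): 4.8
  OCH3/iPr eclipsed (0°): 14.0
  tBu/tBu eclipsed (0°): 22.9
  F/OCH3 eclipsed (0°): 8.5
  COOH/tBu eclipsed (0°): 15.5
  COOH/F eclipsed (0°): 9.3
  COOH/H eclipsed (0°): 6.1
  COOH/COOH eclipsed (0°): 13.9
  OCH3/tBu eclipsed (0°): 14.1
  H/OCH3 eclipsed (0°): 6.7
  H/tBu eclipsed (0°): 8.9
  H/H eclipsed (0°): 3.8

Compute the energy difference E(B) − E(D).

B (eclipsed): OCH3(0°)/H(0°) eclipsed 6.7; COOH(120°)/tBu(120°) eclipsed 15.5; H(240°)/F(240°) eclipsed 4.8 → 27.0 kJ/mol.
D (eclipsed): OCH3(0°)/F(0°) eclipsed 8.5; COOH(120°)/H(120°) eclipsed 6.1; H(240°)/tBu(240°) eclipsed 8.9 → 23.5 kJ/mol.
E(B) − E(D) = 27.0 − 23.5 = +3.5 kJ/mol.

+3.5 kJ/mol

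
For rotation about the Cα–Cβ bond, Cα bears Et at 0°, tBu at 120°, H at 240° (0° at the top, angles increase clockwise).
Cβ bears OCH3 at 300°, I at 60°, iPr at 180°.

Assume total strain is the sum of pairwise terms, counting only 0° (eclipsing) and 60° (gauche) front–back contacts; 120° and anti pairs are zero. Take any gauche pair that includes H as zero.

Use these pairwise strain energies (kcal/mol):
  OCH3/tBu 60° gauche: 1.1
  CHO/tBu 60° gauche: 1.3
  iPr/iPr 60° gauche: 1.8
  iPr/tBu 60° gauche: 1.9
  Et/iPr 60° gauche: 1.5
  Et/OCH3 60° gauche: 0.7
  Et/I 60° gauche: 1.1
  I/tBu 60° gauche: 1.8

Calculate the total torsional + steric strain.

This conformer (staggered): Et(0°)/OCH3(300°) gauche 0.7; Et(0°)/I(60°) gauche 1.1; tBu(120°)/I(60°) gauche 1.8; tBu(120°)/iPr(180°) gauche 1.9 → 5.5 kcal/mol.

5.5 kcal/mol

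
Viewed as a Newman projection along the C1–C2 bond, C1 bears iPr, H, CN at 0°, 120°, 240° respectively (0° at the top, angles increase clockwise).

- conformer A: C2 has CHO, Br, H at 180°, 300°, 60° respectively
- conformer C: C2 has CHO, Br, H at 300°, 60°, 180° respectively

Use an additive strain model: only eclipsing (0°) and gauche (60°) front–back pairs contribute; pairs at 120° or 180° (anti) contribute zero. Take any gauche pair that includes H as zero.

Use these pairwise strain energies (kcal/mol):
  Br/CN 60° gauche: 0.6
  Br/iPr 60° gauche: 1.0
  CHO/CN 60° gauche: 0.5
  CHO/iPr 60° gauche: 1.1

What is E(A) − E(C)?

-0.5 kcal/mol

A is staggered. iPr at 0° is gauche with Br at 300° (1.0); CN at 240° is gauche with CHO at 180° (0.5); CN at 240° is gauche with Br at 300° (0.6). Total 2.1 kcal/mol.
C is staggered. iPr at 0° is gauche with CHO at 300° (1.1); iPr at 0° is gauche with Br at 60° (1.0); CN at 240° is gauche with CHO at 300° (0.5). Total 2.6 kcal/mol.
E(A) − E(C) = 2.1 − 2.6 = -0.5 kcal/mol.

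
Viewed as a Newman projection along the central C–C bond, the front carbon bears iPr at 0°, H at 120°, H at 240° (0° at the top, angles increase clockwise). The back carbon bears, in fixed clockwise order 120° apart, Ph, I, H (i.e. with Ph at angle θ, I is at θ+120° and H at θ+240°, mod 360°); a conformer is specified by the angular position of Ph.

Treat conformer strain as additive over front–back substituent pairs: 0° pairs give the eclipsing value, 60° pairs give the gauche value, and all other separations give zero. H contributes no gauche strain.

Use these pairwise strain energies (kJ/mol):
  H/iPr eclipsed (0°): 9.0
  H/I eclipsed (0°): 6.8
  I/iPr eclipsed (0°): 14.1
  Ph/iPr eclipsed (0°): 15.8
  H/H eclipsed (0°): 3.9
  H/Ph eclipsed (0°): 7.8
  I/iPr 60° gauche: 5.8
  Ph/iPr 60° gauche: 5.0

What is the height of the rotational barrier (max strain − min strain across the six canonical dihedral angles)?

Ph at 0° (eclipsed): iPr(0°)/Ph(0°) eclipsed 15.8; H(120°)/I(120°) eclipsed 6.8; H(240°)/H(240°) eclipsed 3.9 → 26.5 kJ/mol.
Ph at 60° (staggered): iPr(0°)/Ph(60°) gauche 5.0 → 5.0 kJ/mol.
Ph at 120° (eclipsed): iPr(0°)/H(0°) eclipsed 9.0; H(120°)/Ph(120°) eclipsed 7.8; H(240°)/I(240°) eclipsed 6.8 → 23.6 kJ/mol.
Ph at 180° (staggered): iPr(0°)/I(300°) gauche 5.8 → 5.8 kJ/mol.
Ph at 240° (eclipsed): iPr(0°)/I(0°) eclipsed 14.1; H(120°)/H(120°) eclipsed 3.9; H(240°)/Ph(240°) eclipsed 7.8 → 25.8 kJ/mol.
Ph at 300° (staggered): iPr(0°)/Ph(300°) gauche 5.0; iPr(0°)/I(60°) gauche 5.8 → 10.8 kJ/mol.
Max at 0° (26.5 kJ/mol), min at 60° (5.0 kJ/mol); barrier = 21.5 kJ/mol.

21.5 kJ/mol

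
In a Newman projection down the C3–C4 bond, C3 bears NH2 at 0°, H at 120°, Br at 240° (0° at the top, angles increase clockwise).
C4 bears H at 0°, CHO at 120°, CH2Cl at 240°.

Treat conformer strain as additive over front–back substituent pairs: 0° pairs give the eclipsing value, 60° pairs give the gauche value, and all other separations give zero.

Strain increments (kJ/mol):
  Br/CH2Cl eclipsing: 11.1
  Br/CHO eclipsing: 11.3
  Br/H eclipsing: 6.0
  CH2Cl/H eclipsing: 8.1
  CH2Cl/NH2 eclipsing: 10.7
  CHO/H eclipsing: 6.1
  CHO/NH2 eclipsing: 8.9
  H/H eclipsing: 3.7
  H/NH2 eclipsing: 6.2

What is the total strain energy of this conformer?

23.4 kJ/mol

This conformer is eclipsed. NH2 at 0° is eclipsed with H at 0° (6.2); H at 120° is eclipsed with CHO at 120° (6.1); Br at 240° is eclipsed with CH2Cl at 240° (11.1). Total 23.4 kJ/mol.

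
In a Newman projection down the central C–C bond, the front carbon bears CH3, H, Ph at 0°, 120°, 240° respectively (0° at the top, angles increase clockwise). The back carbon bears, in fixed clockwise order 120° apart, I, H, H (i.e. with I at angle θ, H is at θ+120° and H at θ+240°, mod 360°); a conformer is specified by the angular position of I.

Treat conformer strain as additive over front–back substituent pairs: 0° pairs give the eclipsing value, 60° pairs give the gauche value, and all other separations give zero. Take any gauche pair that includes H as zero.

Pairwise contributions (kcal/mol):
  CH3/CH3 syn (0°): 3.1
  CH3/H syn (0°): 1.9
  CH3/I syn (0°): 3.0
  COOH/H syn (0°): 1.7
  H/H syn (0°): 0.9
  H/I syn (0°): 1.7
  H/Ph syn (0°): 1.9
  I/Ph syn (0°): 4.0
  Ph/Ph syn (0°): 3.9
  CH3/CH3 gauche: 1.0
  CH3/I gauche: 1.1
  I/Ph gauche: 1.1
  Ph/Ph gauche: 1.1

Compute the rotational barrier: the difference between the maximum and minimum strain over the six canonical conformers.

5.7 kcal/mol

I at 0° is eclipsed. CH3 at 0° is eclipsed with I at 0° (3.0); H at 120° is eclipsed with H at 120° (0.9); Ph at 240° is eclipsed with H at 240° (1.9). Total 5.8 kcal/mol.
I at 60° is staggered. CH3 at 0° is gauche with I at 60° (1.1). Total 1.1 kcal/mol.
I at 120° is eclipsed. CH3 at 0° is eclipsed with H at 0° (1.9); H at 120° is eclipsed with I at 120° (1.7); Ph at 240° is eclipsed with H at 240° (1.9). Total 5.5 kcal/mol.
I at 180° is staggered. Ph at 240° is gauche with I at 180° (1.1). Total 1.1 kcal/mol.
I at 240° is eclipsed. CH3 at 0° is eclipsed with H at 0° (1.9); H at 120° is eclipsed with H at 120° (0.9); Ph at 240° is eclipsed with I at 240° (4.0). Total 6.8 kcal/mol.
I at 300° is staggered. CH3 at 0° is gauche with I at 300° (1.1); Ph at 240° is gauche with I at 300° (1.1). Total 2.2 kcal/mol.
Max at 240° (6.8 kcal/mol), min at 60° (1.1 kcal/mol); barrier = 5.7 kcal/mol.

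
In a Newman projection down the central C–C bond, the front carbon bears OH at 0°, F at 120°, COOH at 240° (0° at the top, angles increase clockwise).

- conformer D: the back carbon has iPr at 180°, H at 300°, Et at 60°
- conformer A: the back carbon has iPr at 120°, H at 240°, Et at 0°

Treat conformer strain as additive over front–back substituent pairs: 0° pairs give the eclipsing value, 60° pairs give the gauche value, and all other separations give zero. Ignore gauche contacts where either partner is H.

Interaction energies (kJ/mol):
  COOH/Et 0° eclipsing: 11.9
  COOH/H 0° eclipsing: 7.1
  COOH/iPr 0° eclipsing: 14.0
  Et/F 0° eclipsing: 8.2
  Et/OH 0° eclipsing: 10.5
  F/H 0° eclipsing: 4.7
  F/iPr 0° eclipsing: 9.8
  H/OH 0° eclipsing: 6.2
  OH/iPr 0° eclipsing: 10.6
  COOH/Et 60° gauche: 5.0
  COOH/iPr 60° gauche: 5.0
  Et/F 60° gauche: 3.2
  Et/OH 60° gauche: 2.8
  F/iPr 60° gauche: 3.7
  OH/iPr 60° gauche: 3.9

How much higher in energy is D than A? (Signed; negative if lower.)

D (staggered): OH–Et gauche, F–iPr gauche, F–Et gauche, COOH–iPr gauche; 2.8 + 3.7 + 3.2 + 5.0 = 14.7 kJ/mol.
A (eclipsed): OH–Et eclipsed, F–iPr eclipsed, COOH–H eclipsed; 10.5 + 9.8 + 7.1 = 27.4 kJ/mol.
E(D) − E(A) = 14.7 − 27.4 = -12.7 kJ/mol.

-12.7 kJ/mol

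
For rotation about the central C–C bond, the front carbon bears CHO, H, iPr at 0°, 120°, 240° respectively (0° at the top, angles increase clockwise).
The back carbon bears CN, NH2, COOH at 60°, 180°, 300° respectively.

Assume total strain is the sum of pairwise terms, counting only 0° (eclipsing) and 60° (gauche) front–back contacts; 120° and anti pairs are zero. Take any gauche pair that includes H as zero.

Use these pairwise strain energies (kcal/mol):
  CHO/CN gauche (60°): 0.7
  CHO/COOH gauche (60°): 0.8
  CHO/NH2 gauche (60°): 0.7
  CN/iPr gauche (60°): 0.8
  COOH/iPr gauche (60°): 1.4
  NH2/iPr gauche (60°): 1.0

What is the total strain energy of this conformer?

3.9 kcal/mol

This conformer (staggered): CHO–CN gauche, CHO–COOH gauche, iPr–NH2 gauche, iPr–COOH gauche; 0.7 + 0.8 + 1.0 + 1.4 = 3.9 kcal/mol.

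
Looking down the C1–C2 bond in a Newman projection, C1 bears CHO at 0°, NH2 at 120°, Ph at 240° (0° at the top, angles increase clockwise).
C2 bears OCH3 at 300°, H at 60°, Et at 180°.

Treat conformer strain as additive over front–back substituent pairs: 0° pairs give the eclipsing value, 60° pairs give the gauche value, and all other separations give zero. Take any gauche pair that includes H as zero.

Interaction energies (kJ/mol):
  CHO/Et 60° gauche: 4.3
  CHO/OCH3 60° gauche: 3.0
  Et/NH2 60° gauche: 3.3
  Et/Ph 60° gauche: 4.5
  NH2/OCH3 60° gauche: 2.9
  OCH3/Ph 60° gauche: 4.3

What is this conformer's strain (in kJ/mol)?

This conformer (staggered): CHO(0°)/OCH3(300°) gauche 3.0; NH2(120°)/Et(180°) gauche 3.3; Ph(240°)/OCH3(300°) gauche 4.3; Ph(240°)/Et(180°) gauche 4.5 → 15.1 kJ/mol.

15.1 kJ/mol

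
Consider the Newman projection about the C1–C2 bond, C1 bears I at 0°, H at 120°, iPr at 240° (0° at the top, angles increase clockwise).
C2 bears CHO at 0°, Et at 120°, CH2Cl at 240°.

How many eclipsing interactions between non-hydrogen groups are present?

2

Non-H eclipsing pairs: I(0°)/CHO(0°); iPr(240°)/CH2Cl(240°) — 2 interactions.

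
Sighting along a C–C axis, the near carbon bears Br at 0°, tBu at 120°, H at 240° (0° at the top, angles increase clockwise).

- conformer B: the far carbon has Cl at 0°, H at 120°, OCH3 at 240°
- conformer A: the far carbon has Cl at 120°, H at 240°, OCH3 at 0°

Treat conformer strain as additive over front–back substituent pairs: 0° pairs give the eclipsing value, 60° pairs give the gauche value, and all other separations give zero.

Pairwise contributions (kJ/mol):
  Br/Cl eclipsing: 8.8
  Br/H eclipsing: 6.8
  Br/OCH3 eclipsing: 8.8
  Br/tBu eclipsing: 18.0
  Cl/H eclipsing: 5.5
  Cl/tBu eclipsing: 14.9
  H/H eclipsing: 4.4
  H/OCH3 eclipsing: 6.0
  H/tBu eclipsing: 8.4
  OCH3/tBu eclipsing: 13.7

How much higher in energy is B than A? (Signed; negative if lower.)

-4.9 kJ/mol

B (eclipsed): Br–Cl eclipsed, tBu–H eclipsed, H–OCH3 eclipsed; 8.8 + 8.4 + 6.0 = 23.2 kJ/mol.
A (eclipsed): Br–OCH3 eclipsed, tBu–Cl eclipsed, H–H eclipsed; 8.8 + 14.9 + 4.4 = 28.1 kJ/mol.
E(B) − E(A) = 23.2 − 28.1 = -4.9 kJ/mol.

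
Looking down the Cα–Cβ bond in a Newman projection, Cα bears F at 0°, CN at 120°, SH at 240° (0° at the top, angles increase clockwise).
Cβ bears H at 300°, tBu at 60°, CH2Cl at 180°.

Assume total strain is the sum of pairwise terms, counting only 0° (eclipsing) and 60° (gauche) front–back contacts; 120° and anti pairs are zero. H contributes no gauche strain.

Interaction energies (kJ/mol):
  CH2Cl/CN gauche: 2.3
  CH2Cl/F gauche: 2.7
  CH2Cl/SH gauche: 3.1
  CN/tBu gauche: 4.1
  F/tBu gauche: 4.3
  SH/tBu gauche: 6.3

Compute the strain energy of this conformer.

13.8 kJ/mol

This conformer (staggered): F–tBu gauche, CN–tBu gauche, CN–CH2Cl gauche, SH–CH2Cl gauche; 4.3 + 4.1 + 2.3 + 3.1 = 13.8 kJ/mol.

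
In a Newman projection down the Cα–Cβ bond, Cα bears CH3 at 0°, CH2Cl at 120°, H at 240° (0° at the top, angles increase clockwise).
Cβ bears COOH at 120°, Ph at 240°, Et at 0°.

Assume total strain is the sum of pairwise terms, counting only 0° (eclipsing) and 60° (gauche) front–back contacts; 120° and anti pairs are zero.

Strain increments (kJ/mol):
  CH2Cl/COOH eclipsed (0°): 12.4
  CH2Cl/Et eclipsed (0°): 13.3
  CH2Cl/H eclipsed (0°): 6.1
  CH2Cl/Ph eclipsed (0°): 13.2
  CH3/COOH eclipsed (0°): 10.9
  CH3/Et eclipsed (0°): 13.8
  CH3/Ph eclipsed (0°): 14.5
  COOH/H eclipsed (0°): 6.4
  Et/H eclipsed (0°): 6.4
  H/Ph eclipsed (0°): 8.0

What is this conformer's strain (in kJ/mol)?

This conformer (eclipsed): CH3(0°)/Et(0°) eclipsed 13.8; CH2Cl(120°)/COOH(120°) eclipsed 12.4; H(240°)/Ph(240°) eclipsed 8.0 → 34.2 kJ/mol.

34.2 kJ/mol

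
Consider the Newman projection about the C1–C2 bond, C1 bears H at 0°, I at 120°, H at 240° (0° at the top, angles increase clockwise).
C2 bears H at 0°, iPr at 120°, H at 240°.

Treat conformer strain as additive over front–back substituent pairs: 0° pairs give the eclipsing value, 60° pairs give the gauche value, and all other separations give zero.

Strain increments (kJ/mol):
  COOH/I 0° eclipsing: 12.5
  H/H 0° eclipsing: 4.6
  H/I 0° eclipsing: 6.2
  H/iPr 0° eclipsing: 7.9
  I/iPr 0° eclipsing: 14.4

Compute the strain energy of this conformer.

23.6 kJ/mol

This conformer (eclipsed): H–H eclipsed, I–iPr eclipsed, H–H eclipsed; 4.6 + 14.4 + 4.6 = 23.6 kJ/mol.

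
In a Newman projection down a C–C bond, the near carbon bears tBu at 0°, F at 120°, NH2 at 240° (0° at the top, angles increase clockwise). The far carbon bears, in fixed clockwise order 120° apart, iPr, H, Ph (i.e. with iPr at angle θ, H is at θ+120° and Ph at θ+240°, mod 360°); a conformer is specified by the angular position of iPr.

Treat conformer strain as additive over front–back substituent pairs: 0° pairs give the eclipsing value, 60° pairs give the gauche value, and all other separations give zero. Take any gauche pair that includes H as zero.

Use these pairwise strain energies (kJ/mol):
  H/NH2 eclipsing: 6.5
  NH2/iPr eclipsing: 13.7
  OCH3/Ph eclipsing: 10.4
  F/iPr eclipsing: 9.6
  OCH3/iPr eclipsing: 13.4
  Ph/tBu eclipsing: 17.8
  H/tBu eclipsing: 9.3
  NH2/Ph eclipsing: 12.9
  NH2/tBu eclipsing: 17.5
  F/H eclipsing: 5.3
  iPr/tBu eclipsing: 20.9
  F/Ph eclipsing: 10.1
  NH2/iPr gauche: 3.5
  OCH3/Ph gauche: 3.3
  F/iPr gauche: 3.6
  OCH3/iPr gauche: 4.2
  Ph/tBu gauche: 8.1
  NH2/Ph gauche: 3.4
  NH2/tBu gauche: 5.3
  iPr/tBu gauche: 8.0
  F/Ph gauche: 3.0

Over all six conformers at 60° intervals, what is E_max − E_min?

iPr at 0° (eclipsed): tBu–iPr eclipsed, F–H eclipsed, NH2–Ph eclipsed; 20.9 + 5.3 + 12.9 = 39.1 kJ/mol.
iPr at 60° (staggered): tBu–iPr gauche, tBu–Ph gauche, F–iPr gauche, NH2–Ph gauche; 8.0 + 8.1 + 3.6 + 3.4 = 23.1 kJ/mol.
iPr at 120° (eclipsed): tBu–Ph eclipsed, F–iPr eclipsed, NH2–H eclipsed; 17.8 + 9.6 + 6.5 = 33.9 kJ/mol.
iPr at 180° (staggered): tBu–Ph gauche, F–iPr gauche, F–Ph gauche, NH2–iPr gauche; 8.1 + 3.6 + 3.0 + 3.5 = 18.2 kJ/mol.
iPr at 240° (eclipsed): tBu–H eclipsed, F–Ph eclipsed, NH2–iPr eclipsed; 9.3 + 10.1 + 13.7 = 33.1 kJ/mol.
iPr at 300° (staggered): tBu–iPr gauche, F–Ph gauche, NH2–iPr gauche, NH2–Ph gauche; 8.0 + 3.0 + 3.5 + 3.4 = 17.9 kJ/mol.
Max at 0° (39.1 kJ/mol), min at 300° (17.9 kJ/mol); barrier = 21.2 kJ/mol.

21.2 kJ/mol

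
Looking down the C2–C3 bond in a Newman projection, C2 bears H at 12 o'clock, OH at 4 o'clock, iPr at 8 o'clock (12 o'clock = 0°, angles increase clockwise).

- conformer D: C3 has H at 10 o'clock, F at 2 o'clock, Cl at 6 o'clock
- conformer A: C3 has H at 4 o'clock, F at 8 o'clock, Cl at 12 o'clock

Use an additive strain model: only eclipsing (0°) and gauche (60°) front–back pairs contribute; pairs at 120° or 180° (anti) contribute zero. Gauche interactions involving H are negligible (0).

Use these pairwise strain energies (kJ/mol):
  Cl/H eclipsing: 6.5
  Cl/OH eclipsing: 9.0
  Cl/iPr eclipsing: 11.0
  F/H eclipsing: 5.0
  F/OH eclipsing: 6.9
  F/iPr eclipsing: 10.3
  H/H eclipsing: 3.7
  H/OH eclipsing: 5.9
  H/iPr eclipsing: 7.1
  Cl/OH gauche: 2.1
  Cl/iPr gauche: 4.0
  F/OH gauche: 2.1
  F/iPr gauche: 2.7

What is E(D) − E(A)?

-14.5 kJ/mol

D (staggered): OH(120°)/F(60°) gauche 2.1; OH(120°)/Cl(180°) gauche 2.1; iPr(240°)/Cl(180°) gauche 4.0 → 8.2 kJ/mol.
A (eclipsed): H(0°)/Cl(0°) eclipsed 6.5; OH(120°)/H(120°) eclipsed 5.9; iPr(240°)/F(240°) eclipsed 10.3 → 22.7 kJ/mol.
E(D) − E(A) = 8.2 − 22.7 = -14.5 kJ/mol.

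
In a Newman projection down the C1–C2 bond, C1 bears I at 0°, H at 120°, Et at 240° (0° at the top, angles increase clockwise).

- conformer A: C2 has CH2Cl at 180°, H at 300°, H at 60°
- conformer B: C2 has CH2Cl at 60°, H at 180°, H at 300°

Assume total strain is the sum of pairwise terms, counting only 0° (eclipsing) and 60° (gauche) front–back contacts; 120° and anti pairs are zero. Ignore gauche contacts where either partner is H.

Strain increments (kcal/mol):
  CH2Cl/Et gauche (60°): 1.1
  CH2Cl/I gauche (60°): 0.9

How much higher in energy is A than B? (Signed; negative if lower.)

+0.2 kcal/mol

A (staggered): Et(240°)/CH2Cl(180°) gauche 1.1 → 1.1 kcal/mol.
B (staggered): I(0°)/CH2Cl(60°) gauche 0.9 → 0.9 kcal/mol.
E(A) − E(B) = 1.1 − 0.9 = +0.2 kcal/mol.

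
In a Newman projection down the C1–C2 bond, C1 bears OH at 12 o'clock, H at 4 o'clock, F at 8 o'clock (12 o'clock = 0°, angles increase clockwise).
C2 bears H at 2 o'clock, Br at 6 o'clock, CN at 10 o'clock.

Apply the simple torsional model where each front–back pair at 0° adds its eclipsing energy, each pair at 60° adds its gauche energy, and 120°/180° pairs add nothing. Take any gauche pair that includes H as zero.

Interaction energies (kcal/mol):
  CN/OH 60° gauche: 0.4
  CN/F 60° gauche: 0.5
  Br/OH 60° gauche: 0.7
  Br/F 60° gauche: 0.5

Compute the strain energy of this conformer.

This conformer is staggered. OH at 0° is gauche with CN at 300° (0.4); F at 240° is gauche with Br at 180° (0.5); F at 240° is gauche with CN at 300° (0.5). Total 1.4 kcal/mol.

1.4 kcal/mol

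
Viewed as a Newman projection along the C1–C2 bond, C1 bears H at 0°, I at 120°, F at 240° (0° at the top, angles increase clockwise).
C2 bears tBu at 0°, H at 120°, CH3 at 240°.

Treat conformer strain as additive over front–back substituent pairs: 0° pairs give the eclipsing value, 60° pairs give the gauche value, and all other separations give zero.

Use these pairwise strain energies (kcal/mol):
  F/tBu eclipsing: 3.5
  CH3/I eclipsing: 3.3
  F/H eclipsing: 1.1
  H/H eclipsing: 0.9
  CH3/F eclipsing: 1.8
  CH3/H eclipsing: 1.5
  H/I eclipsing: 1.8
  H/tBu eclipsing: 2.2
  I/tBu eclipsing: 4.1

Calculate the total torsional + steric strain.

This conformer (eclipsed): H–tBu eclipsed, I–H eclipsed, F–CH3 eclipsed; 2.2 + 1.8 + 1.8 = 5.8 kcal/mol.

5.8 kcal/mol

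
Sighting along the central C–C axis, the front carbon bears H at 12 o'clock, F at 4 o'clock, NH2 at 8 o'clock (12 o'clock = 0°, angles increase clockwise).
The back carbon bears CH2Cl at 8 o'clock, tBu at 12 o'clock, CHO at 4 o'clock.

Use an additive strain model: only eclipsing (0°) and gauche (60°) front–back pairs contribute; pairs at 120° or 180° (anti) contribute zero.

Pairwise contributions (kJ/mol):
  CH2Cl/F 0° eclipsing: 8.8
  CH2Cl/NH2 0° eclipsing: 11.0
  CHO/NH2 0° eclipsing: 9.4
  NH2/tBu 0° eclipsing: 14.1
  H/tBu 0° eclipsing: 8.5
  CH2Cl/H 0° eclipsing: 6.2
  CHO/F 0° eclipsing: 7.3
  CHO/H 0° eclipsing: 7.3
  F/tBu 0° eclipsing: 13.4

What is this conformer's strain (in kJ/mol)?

26.8 kJ/mol

This conformer (eclipsed): H–tBu eclipsed, F–CHO eclipsed, NH2–CH2Cl eclipsed; 8.5 + 7.3 + 11.0 = 26.8 kJ/mol.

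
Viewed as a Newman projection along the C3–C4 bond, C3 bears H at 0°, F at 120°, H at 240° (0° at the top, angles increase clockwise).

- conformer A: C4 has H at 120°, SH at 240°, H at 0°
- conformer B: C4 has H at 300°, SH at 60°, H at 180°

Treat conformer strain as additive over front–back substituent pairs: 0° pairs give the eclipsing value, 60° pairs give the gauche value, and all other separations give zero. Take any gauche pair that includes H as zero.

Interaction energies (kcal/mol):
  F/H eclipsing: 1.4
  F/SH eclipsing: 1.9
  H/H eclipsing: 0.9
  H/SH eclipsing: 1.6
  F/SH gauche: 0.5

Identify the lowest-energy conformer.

B

A (eclipsed): H–H eclipsed, F–H eclipsed, H–SH eclipsed; 0.9 + 1.4 + 1.6 = 3.9 kcal/mol.
B (staggered): F–SH gauche; 0.5 = 0.5 kcal/mol.
B has the lowest total (0.5 kcal/mol).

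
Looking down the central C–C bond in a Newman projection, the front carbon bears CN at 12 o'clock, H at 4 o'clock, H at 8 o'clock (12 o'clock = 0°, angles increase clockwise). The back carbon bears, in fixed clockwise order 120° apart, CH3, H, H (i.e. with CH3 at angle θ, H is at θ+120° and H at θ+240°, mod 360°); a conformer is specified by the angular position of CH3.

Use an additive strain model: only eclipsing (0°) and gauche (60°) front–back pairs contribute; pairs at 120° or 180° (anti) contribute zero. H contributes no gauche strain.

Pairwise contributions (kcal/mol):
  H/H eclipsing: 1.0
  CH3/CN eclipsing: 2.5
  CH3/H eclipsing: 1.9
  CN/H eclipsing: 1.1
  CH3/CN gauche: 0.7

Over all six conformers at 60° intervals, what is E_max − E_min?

CH3 at 0° (eclipsed): CN(0°)/CH3(0°) eclipsed 2.5; H(120°)/H(120°) eclipsed 1.0; H(240°)/H(240°) eclipsed 1.0 → 4.5 kcal/mol.
CH3 at 60° (staggered): CN(0°)/CH3(60°) gauche 0.7 → 0.7 kcal/mol.
CH3 at 120° (eclipsed): CN(0°)/H(0°) eclipsed 1.1; H(120°)/CH3(120°) eclipsed 1.9; H(240°)/H(240°) eclipsed 1.0 → 4.0 kcal/mol.
CH3 at 180° (staggered): no non-H gauche contacts → 0.0 kcal/mol.
CH3 at 240° (eclipsed): CN(0°)/H(0°) eclipsed 1.1; H(120°)/H(120°) eclipsed 1.0; H(240°)/CH3(240°) eclipsed 1.9 → 4.0 kcal/mol.
CH3 at 300° (staggered): CN(0°)/CH3(300°) gauche 0.7 → 0.7 kcal/mol.
Max at 0° (4.5 kcal/mol), min at 180° (0.0 kcal/mol); barrier = 4.5 kcal/mol.

4.5 kcal/mol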